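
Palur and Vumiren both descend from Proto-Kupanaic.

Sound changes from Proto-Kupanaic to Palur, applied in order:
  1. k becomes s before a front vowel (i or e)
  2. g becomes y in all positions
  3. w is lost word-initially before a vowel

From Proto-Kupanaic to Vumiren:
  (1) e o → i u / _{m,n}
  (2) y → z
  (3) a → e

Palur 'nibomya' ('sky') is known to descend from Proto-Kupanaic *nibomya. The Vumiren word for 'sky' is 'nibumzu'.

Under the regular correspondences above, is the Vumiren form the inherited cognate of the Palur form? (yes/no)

no

Derive the expected Vumiren reflex of *nibomya:
Vumiren: *nibomya > nibumya > nibumza > nibumze  (by pre-nasal raising, unconditioned shift, vowel merger)
The regular Vumiren reflex would be 'nibumze', but the attested form is 'nibumzu'. The correspondence is irregular, so they are not cognates (the Vumiren form has a different source).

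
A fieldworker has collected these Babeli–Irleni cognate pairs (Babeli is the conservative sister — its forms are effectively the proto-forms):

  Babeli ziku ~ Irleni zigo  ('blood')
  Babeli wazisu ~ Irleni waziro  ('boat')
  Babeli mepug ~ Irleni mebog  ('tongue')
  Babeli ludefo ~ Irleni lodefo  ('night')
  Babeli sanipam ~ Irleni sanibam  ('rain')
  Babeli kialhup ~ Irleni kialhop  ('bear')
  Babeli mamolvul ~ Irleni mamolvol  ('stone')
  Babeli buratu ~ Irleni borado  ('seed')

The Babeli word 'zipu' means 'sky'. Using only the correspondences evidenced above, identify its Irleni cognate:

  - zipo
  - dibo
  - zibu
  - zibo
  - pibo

zibo

mepug ~ mebog — Babeli p corresponds to Irleni b between vowels (before a back vowel).
ziku ~ zigo, wazisu ~ waziro — Babeli u corresponds to Irleni o word-finally.
Applying these to Babeli 'zipu':
  zipu → zibu   (p→b between vowels (before a back vowel))
  zibu → zibo   (u→o word-finally)
So the Irleni cognate is 'zibo'.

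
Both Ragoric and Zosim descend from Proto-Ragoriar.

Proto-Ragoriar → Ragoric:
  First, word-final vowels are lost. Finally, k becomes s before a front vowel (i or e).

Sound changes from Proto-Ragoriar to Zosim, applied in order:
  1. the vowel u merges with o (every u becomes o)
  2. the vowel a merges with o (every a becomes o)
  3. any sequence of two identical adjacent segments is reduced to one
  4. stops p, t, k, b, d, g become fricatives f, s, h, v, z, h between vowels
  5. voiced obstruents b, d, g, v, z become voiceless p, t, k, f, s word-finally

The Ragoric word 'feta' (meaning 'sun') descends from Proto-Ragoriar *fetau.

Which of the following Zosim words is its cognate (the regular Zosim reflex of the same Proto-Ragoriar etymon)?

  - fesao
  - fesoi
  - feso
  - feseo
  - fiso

feso

Zosim: start from *fetau.
  rule 1 (vowel merger): fetau → fetao
  rule 2 (vowel merger): fetao → fetoo
  rule 3 (degemination): fetoo → feto
  rule 4 (intervocalic lenition): feto → feso
  rule 5: no change — feso
  ⇒ Zosim feso
The other candidates each miss or misapply at least one Zosim change.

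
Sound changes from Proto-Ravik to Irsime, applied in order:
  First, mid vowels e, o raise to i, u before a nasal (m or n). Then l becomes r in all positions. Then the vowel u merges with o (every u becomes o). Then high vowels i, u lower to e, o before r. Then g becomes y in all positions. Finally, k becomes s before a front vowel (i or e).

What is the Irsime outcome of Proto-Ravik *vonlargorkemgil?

vonraryorsimyer

Irsime: *vonlargorkemgil
  vonlargorkemgil → vunlargorkimgil   [pre-nasal raising]
  vunlargorkimgil → vunrargorkimgir   [unconditioned shift]
  vunrargorkimgir → vonrargorkimgir   [vowel merger]
  vonrargorkimgir → vonrargorkimger   [pre-rhotic lowering]
  vonrargorkimger → vonraryorkimyer   [unconditioned shift]
  vonraryorkimyer → vonraryorsimyer   [palatalisation]
  giving Irsime vonraryorsimyer.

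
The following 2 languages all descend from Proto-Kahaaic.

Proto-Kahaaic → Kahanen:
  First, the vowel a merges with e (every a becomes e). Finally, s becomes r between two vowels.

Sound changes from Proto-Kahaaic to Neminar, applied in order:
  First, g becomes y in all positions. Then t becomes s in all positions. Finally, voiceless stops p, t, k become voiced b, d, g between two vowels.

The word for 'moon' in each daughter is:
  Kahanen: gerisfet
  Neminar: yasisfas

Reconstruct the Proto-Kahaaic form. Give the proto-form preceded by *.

Position 3: Kahanen has r, Neminar has s. Taking the neighbouring segments as reconstructed: Kahanen r could go back to *s or *r; Neminar s could go back to *t or *s — the one source consistent with every daughter is *s.
Position 2: Kahanen has e, Neminar has a. Neminar preserves a here (none of its changes turn any other segment into a), so the proto-segment is *a.
This points to *gasisfat. Verify forward in each daughter:
Kahanen: *gasisfat
  gasisfat → gesisfet   [vowel merger]
  gesisfet → gerisfet   [rhotacism]
  giving Kahanen gerisfet.
Neminar: *gasisfat > yasisfat > yasisfas  (by unconditioned shift, unconditioned shift)
*gasisfat is the unique common source.

*gasisfat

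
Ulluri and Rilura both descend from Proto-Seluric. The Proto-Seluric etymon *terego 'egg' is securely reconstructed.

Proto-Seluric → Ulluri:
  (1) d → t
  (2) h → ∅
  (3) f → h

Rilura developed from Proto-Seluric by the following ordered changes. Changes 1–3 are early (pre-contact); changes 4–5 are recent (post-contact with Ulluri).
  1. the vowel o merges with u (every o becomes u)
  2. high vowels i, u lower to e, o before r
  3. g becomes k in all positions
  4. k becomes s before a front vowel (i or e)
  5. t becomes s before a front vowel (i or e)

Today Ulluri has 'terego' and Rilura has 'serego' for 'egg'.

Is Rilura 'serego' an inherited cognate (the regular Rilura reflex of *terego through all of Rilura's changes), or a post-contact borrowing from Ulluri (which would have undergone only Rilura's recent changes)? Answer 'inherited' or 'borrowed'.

borrowed

If inherited, *terego would pass through all of Rilura's changes:
Rilura: *terego > teregu > tereku > sereku  (by vowel merger, unconditioned shift, palatalisation)
If borrowed from Ulluri 'terego' after the early changes, it would undergo only the recent ones:
  rule 4 (palatalisation): no change (terego)
  rule 5 (palatalisation): terego → serego
  ⇒ as a loan: serego
Rilura 'serego' matches the loan outcome 'serego', not the inherited 'sereku' — it skipped the early Rilura changes, so it was borrowed from Ulluri.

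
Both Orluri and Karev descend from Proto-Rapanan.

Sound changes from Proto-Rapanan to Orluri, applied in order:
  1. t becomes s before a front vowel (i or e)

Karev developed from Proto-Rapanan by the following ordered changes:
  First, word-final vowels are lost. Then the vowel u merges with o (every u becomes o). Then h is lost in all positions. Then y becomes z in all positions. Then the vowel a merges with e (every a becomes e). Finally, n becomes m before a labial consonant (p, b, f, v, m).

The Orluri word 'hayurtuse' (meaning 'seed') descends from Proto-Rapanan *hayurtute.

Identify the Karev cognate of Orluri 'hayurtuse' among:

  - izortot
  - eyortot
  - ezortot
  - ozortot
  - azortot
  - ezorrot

Karev: start from *hayurtute.
  rule 1 (apocope): hayurtute → hayurtut
  rule 2 (vowel merger): hayurtut → hayortot
  rule 3 (h-loss): hayortot → ayortot
  rule 4 (unconditioned shift): ayortot → azortot
  rule 5 (vowel merger): azortot → ezortot
  rule 6: no change — ezortot
  ⇒ Karev ezortot
Among the options, 'ezortot' alone shows every Karev change applied in order.

ezortot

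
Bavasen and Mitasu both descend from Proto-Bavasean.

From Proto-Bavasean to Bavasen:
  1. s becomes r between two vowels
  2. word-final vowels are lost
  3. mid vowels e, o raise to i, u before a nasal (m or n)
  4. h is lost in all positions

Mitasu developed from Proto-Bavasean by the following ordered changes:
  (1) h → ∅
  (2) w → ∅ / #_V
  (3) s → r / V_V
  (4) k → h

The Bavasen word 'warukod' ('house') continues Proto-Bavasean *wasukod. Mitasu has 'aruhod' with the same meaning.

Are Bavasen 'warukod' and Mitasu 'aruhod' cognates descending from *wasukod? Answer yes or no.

Derive the expected Mitasu reflex of *wasukod:
Mitasu: *wasukod > asukod > arukod > aruhod  (by glide loss, rhotacism, unconditioned shift)
Mitasu 'aruhod' matches the regular reflex exactly, so the pair is cognate.

yes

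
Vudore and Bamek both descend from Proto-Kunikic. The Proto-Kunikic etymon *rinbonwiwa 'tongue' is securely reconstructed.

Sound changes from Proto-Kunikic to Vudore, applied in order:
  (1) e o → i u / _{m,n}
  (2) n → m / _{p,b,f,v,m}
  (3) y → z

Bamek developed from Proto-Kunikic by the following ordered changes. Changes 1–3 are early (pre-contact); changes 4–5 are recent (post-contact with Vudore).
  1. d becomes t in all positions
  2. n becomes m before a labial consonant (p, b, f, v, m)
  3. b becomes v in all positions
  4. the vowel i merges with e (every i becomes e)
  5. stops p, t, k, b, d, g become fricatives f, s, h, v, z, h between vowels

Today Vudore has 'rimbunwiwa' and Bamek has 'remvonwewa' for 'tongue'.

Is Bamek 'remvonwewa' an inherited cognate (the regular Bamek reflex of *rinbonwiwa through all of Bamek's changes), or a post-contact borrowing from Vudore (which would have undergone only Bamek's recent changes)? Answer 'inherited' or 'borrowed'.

If inherited, *rinbonwiwa would pass through all of Bamek's changes:
Bamek: *rinbonwiwa
  rinbonwiwa (rule 1 does not apply)
  rinbonwiwa → rimbonwiwa   [nasal place assimilation]
  rimbonwiwa → rimvonwiwa   [unconditioned shift]
  rimvonwiwa → remvonwewa   [vowel merger]
  remvonwewa (rule 5 does not apply)
  giving Bamek remvonwewa.
If borrowed from Vudore 'rimbunwiwa' after the early changes, it would undergo only the recent ones:
  rule 4 (vowel merger): rimbunwiwa → rembunwewa
  rule 5 (intervocalic lenition): no change (rembunwewa)
  ⇒ as a loan: rembunwewa
Bamek 'remvonwewa' matches the inherited outcome exactly, so it is an inherited cognate, not a loan.

inherited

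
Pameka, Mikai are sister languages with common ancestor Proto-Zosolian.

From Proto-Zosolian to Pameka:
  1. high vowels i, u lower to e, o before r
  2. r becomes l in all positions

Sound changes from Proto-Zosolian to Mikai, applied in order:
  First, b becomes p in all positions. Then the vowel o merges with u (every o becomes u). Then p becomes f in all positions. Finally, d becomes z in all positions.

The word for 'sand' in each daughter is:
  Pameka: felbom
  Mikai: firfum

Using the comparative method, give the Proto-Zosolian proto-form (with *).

Position 2: Pameka has e, Mikai has i. Mikai preserves i here (none of its changes turn any other segment into i), so the proto-segment is *i.
Position 3: Pameka has l, Mikai has r. Mikai preserves r here (none of its changes turn any other segment into r), so the proto-segment is *r.
Continuing position by position gives *firbom; check it forward:
Pameka: *firbom > ferbom > felbom  (by pre-rhotic lowering, unconditioned shift)
Mikai: *firbom > firpom > firpum > firfum  (by unconditioned shift, vowel merger, unconditioned shift)
*firbom is the unique common source.

*firbom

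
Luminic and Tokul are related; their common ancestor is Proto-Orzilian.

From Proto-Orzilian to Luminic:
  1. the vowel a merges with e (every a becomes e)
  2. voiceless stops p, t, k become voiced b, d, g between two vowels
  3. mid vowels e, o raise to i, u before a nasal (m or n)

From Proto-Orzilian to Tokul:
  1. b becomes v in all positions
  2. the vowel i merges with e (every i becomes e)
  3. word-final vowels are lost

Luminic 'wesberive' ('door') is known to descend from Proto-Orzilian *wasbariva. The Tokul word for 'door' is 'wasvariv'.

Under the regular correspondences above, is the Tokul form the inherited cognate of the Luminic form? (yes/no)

Derive the expected Tokul reflex of *wasbariva:
Tokul: *wasbariva > wasvariva > wasvareva > wasvarev  (by unconditioned shift, vowel merger, apocope)
The regular Tokul reflex would be 'wasvarev', but the attested form is 'wasvariv'. The correspondence is irregular, so they are not cognates (the Tokul form has a different source).

no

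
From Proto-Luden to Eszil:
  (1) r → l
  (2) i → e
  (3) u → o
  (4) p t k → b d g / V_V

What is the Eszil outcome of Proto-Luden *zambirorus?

Eszil: start from *zambirorus.
  rule 1 (unconditioned shift): zambirorus → zambilolus
  rule 2 (vowel merger): zambilolus → zambelolus
  rule 3 (vowel merger): zambelolus → zambelolos
  rule 4: no change — zambelolos
  ⇒ Eszil zambelolos

zambelolos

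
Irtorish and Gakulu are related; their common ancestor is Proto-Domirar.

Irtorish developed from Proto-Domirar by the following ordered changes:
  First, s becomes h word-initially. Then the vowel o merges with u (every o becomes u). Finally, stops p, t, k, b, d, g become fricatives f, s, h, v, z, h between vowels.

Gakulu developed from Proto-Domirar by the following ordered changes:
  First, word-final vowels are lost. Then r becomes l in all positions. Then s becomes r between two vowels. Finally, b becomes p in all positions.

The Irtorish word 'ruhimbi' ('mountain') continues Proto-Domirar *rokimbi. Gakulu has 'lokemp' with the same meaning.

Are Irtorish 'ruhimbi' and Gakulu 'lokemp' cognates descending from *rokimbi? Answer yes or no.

Derive the expected Gakulu reflex of *rokimbi:
Gakulu: start from *rokimbi.
  rule 1 (apocope): rokimbi → rokimb
  rule 2 (unconditioned shift): rokimb → lokimb
  rule 3: no change — lokimb
  rule 4 (unconditioned shift): lokimb → lokimp
  ⇒ Gakulu lokimp
The regular Gakulu reflex would be 'lokimp', but the attested form is 'lokemp'. The correspondence is irregular, so they are not cognates (the Gakulu form has a different source).

no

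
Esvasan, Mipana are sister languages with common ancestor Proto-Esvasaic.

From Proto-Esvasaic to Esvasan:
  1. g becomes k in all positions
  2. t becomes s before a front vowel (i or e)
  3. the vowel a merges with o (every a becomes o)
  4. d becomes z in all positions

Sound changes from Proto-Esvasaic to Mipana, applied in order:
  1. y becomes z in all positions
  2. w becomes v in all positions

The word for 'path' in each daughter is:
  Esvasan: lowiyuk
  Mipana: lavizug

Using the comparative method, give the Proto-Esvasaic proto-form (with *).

*lawiyug

Position 2: Esvasan has o, Mipana has a. Mipana preserves a here (none of its changes turn any other segment into a), so the proto-segment is *a.
Position 5: Esvasan has y, Mipana has z. Esvasan preserves y here (none of its changes turn any other segment into y), so the proto-segment is *y.
Position 7: Esvasan has k, Mipana has g. Mipana preserves g here (none of its changes turn any other segment into g), so the proto-segment is *g.
Verify the candidate proto-form against each daughter:
Esvasan: *lawiyug
  lawiyug → lawiyuk   [unconditioned shift]
  lawiyuk (rule 2 does not apply)
  lawiyuk → lowiyuk   [vowel merger]
  lowiyuk (rule 4 does not apply)
  giving Esvasan lowiyuk.
Mipana: start from *lawiyug.
  rule 1 (unconditioned shift): lawiyug → lawizug
  rule 2 (unconditioned shift): lawizug → lavizug
  ⇒ Mipana lavizug
Only *lawiyug yields all of Esvasan lowiyuk, Mipana lavizug.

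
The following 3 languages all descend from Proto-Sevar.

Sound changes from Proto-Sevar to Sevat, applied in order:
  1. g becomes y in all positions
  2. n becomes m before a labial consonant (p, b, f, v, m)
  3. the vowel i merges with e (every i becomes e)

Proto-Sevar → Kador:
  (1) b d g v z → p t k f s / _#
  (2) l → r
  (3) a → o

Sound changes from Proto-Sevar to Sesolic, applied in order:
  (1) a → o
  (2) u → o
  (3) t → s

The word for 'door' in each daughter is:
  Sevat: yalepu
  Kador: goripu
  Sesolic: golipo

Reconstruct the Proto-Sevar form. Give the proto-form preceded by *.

Position 1: Sevat has y, Kador has g, Sesolic has g. Kador preserves g here (none of its changes turn any other segment into g), so the proto-segment is *g.
Position 3: Sevat has l, Kador has r, Sesolic has l. Sevat preserves l here (none of its changes turn any other segment into l), so the proto-segment is *l.
Continuing position by position gives *galipu; check it forward:
Sevat: *galipu > yalipu > yalepu  (by unconditioned shift, vowel merger)
Kador: start from *galipu.
  rule 1: no change — galipu
  rule 2 (unconditioned shift): galipu → garipu
  rule 3 (vowel merger): garipu → goripu
  ⇒ Kador goripu
Sesolic: *galipu > golipu > golipo  (by vowel merger, vowel merger)
*galipu is the unique common source.

*galipu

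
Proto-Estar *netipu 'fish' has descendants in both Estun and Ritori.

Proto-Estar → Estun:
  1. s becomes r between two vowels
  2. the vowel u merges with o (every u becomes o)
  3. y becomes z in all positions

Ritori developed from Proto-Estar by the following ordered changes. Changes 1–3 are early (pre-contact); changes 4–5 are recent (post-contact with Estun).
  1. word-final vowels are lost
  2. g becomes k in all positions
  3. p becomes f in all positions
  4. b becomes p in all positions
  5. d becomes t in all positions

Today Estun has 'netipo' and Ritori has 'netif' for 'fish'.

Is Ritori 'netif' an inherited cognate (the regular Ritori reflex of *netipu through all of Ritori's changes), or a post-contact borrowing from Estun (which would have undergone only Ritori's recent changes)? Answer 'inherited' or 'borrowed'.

If inherited, *netipu would pass through all of Ritori's changes:
Ritori: *netipu
  netipu → netip   [apocope]
  netip (rule 2 does not apply)
  netip → netif   [unconditioned shift]
  netif (rule 4 does not apply)
  netif (rule 5 does not apply)
  giving Ritori netif.
If borrowed from Estun 'netipo' after the early changes, it would undergo only the recent ones:
  rule 4 (unconditioned shift): no change (netipo)
  rule 5 (unconditioned shift): no change (netipo)
  ⇒ as a loan: netipo
Ritori 'netif' matches the inherited outcome exactly, so it is an inherited cognate, not a loan.

inherited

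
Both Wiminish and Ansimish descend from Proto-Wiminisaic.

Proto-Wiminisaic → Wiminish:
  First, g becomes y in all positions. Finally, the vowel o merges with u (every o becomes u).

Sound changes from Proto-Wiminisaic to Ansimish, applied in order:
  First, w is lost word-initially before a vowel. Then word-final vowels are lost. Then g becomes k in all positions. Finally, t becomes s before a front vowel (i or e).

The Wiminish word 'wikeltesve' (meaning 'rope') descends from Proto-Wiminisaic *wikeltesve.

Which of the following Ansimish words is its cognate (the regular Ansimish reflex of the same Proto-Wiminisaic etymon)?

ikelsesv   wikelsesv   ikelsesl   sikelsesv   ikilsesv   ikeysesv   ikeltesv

Ansimish: start from *wikeltesve.
  rule 1 (glide loss): wikeltesve → ikeltesve
  rule 2 (apocope): ikeltesve → ikeltesv
  rule 3: no change — ikeltesv
  rule 4 (palatalisation): ikeltesv → ikelsesv
  ⇒ Ansimish ikelsesv
Only 'ikelsesv' matches the regular Ansimish development of *wikeltesve.

ikelsesv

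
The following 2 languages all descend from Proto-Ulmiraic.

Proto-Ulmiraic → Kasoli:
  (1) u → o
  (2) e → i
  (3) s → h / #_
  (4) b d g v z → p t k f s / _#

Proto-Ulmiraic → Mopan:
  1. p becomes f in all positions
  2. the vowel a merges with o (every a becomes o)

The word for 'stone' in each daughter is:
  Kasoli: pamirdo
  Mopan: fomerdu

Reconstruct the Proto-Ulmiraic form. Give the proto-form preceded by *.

*pamerdu

Position 2: Kasoli has a, Mopan has o. Kasoli preserves a here (none of its changes turn any other segment into a), so the proto-segment is *a.
Position 7: Kasoli has o, Mopan has u. Mopan preserves u here (none of its changes turn any other segment into u), so the proto-segment is *u.
Verify the candidate proto-form against each daughter:
Kasoli: start from *pamerdu.
  rule 1 (vowel merger): pamerdu → pamerdo
  rule 2 (vowel merger): pamerdo → pamirdo
  rule 3: no change — pamirdo
  rule 4: no change — pamirdo
  ⇒ Kasoli pamirdo
Mopan: start from *pamerdu.
  rule 1 (unconditioned shift): pamerdu → famerdu
  rule 2 (vowel merger): famerdu → fomerdu
  ⇒ Mopan fomerdu
*pamerdu is the unique common source.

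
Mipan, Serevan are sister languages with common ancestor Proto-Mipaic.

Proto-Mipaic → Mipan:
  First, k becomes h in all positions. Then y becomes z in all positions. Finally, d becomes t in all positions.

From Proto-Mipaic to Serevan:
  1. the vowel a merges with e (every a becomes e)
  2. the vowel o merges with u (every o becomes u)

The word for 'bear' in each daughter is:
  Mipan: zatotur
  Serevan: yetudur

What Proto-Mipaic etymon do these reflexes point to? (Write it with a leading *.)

Position 2: Mipan has a, Serevan has e. Mipan preserves a here (none of its changes turn any other segment into a), so the proto-segment is *a.
Position 1: Mipan has z, Serevan has y. Serevan preserves y here (none of its changes turn any other segment into y), so the proto-segment is *y.
Position 5: Mipan has t, Serevan has d. Serevan preserves d here (none of its changes turn any other segment into d), so the proto-segment is *d.
This points to *yatodur. Verify forward in each daughter:
Mipan: start from *yatodur.
  rule 1: no change — yatodur
  rule 2 (unconditioned shift): yatodur → zatodur
  rule 3 (unconditioned shift): zatodur → zatotur
  ⇒ Mipan zatotur
Serevan: start from *yatodur.
  rule 1 (vowel merger): yatodur → yetodur
  rule 2 (vowel merger): yetodur → yetudur
  ⇒ Serevan yetudur
No other proto-form is consistent with every reflex, so the reconstruction is *yatodur.

*yatodur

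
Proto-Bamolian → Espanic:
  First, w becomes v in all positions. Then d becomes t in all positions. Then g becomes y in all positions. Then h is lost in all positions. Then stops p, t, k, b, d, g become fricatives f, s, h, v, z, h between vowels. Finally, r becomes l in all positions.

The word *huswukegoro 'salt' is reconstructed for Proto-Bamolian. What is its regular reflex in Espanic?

usvuheyolo

Espanic: *huswukegoro > husvukegoro > husvukeyoro > usvukeyoro > usvuheyoro > usvuheyolo  (by unconditioned shift, unconditioned shift, h-loss, intervocalic lenition, unconditioned shift)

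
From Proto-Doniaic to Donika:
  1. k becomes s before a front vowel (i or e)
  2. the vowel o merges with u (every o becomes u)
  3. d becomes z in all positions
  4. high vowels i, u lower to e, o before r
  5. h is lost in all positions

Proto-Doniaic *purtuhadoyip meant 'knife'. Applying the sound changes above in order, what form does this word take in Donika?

Donika: *purtuhadoyip
  purtuhadoyip (rule 1 does not apply)
  purtuhadoyip → purtuhaduyip   [vowel merger]
  purtuhaduyip → purtuhazuyip   [unconditioned shift]
  purtuhazuyip → portuhazuyip   [pre-rhotic lowering]
  portuhazuyip → portuazuyip   [h-loss]
  giving Donika portuazuyip.

portuazuyip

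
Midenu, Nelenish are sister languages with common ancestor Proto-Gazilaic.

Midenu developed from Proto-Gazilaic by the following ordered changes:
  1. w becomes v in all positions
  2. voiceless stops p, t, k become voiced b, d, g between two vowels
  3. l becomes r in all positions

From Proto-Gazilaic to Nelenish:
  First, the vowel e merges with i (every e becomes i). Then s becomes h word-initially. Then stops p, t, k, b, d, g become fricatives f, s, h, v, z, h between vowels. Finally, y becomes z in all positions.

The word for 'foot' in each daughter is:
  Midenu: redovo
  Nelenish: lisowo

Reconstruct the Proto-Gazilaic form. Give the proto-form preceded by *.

Position 3: Midenu has d, Nelenish has s. Taking the neighbouring segments as reconstructed: Midenu d could go back to *t or *d; Nelenish s could go back to *t or *s — the one source consistent with every daughter is *t.
Position 5: Midenu has v, Nelenish has w. Nelenish preserves w here (none of its changes turn any other segment into w), so the proto-segment is *w.
This points to *letowo. Verify forward in each daughter:
Midenu: *letowo
  letowo → letovo   [unconditioned shift]
  letovo → ledovo   [intervocalic voicing]
  ledovo → redovo   [unconditioned shift]
  giving Midenu redovo.
Nelenish: *letowo
  letowo → litowo   [vowel merger]
  litowo (rule 2 does not apply)
  litowo → lisowo   [intervocalic lenition]
  lisowo (rule 4 does not apply)
  giving Nelenish lisowo.
No other proto-form is consistent with every reflex, so the reconstruction is *letowo.

*letowo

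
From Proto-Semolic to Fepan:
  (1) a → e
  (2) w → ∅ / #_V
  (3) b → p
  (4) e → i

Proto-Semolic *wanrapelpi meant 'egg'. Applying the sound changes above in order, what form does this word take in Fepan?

inripilpi

Fepan: start from *wanrapelpi.
  rule 1 (vowel merger): wanrapelpi → wenrepelpi
  rule 2 (glide loss): wenrepelpi → enrepelpi
  rule 3: no change — enrepelpi
  rule 4 (vowel merger): enrepelpi → inripilpi
  ⇒ Fepan inripilpi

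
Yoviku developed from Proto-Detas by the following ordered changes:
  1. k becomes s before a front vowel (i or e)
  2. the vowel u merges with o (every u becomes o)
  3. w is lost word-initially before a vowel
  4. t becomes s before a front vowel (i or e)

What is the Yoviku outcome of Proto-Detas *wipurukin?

iporosin

Yoviku: *wipurukin > wipurusin > wiporosin > iporosin  (by palatalisation, vowel merger, glide loss)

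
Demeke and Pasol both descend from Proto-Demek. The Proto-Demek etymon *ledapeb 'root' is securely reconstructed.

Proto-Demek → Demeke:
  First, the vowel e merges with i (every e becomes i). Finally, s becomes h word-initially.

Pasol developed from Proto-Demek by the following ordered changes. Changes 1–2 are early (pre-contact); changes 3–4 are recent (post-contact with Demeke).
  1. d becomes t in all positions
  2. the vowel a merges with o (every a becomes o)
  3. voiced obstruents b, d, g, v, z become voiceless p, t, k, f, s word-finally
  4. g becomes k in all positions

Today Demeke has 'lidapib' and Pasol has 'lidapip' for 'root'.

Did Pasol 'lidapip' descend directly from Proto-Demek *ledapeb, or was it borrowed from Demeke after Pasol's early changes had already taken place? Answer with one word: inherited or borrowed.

If inherited, *ledapeb would pass through all of Pasol's changes:
Pasol: *ledapeb
  ledapeb → letapeb   [unconditioned shift]
  letapeb → letopeb   [vowel merger]
  letopeb → letopep   [final devoicing]
  letopep (rule 4 does not apply)
  giving Pasol letopep.
If borrowed from Demeke 'lidapib' after the early changes, it would undergo only the recent ones:
  rule 3 (final devoicing): lidapib → lidapip
  rule 4 (unconditioned shift): no change (lidapip)
  ⇒ as a loan: lidapip
Pasol 'lidapip' matches the loan outcome 'lidapip', not the inherited 'letopep' — it skipped the early Pasol changes, so it was borrowed from Demeke.

borrowed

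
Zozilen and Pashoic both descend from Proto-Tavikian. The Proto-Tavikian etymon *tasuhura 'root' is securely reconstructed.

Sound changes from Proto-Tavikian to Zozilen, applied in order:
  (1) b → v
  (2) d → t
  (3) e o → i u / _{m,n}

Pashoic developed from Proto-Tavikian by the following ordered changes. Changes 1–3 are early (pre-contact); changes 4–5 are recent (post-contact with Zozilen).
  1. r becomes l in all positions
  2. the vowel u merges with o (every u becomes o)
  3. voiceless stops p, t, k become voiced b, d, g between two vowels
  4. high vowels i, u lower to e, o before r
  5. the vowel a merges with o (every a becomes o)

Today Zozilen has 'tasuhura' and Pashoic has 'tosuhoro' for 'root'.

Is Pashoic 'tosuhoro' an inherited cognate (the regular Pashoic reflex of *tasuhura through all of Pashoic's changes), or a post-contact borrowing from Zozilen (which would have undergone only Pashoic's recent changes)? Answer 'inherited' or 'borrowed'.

If inherited, *tasuhura would pass through all of Pashoic's changes:
Pashoic: *tasuhura
  tasuhura → tasuhula   [unconditioned shift]
  tasuhula → tasohola   [vowel merger]
  tasohola (rule 3 does not apply)
  tasohola (rule 4 does not apply)
  tasohola → tosoholo   [vowel merger]
  giving Pashoic tosoholo.
If borrowed from Zozilen 'tasuhura' after the early changes, it would undergo only the recent ones:
  rule 4 (pre-rhotic lowering): tasuhura → tasuhora
  rule 5 (vowel merger): tasuhora → tosuhoro
  ⇒ as a loan: tosuhoro
Pashoic 'tosuhoro' matches the loan outcome 'tosuhoro', not the inherited 'tosoholo' — it skipped the early Pashoic changes, so it was borrowed from Zozilen.

borrowed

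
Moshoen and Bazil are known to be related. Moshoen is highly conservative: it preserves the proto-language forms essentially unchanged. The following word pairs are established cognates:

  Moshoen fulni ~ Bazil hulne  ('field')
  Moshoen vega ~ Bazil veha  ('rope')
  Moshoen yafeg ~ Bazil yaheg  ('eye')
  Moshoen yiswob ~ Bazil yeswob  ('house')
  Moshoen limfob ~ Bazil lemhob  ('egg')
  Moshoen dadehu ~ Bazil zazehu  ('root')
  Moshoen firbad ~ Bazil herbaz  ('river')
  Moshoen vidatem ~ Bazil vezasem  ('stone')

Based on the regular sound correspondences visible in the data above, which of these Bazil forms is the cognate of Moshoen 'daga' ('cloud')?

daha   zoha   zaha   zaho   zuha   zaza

zaha

dadehu ~ zazehu — Moshoen d corresponds to Bazil z word-initially before a back vowel.
vega ~ veha — Moshoen g corresponds to Bazil h between vowels (before a back vowel).
Applying these to Moshoen 'daga':
  daga → zaga   (d→z word-initially before a back vowel)
  zaga → zaha   (g→h between vowels (before a back vowel))
So the Bazil cognate is 'zaha'.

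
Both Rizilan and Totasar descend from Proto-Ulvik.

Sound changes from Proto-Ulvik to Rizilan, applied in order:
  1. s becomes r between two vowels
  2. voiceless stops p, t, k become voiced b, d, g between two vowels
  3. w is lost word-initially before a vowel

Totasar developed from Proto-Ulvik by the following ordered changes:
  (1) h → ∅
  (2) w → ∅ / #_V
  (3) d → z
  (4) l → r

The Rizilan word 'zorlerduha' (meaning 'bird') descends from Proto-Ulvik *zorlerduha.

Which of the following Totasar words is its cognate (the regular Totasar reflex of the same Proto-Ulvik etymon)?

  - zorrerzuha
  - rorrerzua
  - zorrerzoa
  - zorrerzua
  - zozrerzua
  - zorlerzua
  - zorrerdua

Totasar: *zorlerduha > zorlerdua > zorlerzua > zorrerzua  (by h-loss, unconditioned shift, unconditioned shift)
Among the options, 'zorrerzua' alone shows every Totasar change applied in order.

zorrerzua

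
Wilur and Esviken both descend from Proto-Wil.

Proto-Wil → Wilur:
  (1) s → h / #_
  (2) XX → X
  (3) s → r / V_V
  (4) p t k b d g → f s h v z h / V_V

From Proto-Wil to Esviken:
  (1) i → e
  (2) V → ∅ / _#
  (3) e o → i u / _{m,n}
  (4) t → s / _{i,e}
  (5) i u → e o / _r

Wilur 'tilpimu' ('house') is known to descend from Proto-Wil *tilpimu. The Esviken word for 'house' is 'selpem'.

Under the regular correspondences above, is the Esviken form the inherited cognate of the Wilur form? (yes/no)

Derive the expected Esviken reflex of *tilpimu:
Esviken: *tilpimu
  tilpimu → telpemu   [vowel merger]
  telpemu → telpem   [apocope]
  telpem → telpim   [pre-nasal raising]
  telpim → selpim   [palatalisation]
  selpim (rule 5 does not apply)
  giving Esviken selpim.
The regular Esviken reflex would be 'selpim', but the attested form is 'selpem'. The correspondence is irregular, so they are not cognates (the Esviken form has a different source).

no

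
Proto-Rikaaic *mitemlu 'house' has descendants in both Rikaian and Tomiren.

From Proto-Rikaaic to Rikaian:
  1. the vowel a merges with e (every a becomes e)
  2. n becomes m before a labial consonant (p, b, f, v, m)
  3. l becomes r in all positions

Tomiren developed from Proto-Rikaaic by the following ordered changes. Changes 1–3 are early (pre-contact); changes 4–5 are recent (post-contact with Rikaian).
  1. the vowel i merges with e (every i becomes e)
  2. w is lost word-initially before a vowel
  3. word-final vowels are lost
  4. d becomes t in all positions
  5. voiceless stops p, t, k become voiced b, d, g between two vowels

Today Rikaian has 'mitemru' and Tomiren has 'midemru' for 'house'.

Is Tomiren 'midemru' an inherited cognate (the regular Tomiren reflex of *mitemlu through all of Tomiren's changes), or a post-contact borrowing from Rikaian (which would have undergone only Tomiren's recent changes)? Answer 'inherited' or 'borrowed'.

borrowed

If inherited, *mitemlu would pass through all of Tomiren's changes:
Tomiren: *mitemlu
  mitemlu → metemlu   [vowel merger]
  metemlu (rule 2 does not apply)
  metemlu → meteml   [apocope]
  meteml (rule 4 does not apply)
  meteml → medeml   [intervocalic voicing]
  giving Tomiren medeml.
If borrowed from Rikaian 'mitemru' after the early changes, it would undergo only the recent ones:
  rule 4 (unconditioned shift): no change (mitemru)
  rule 5 (intervocalic voicing): mitemru → midemru
  ⇒ as a loan: midemru
Tomiren 'midemru' matches the loan outcome 'midemru', not the inherited 'medeml' — it skipped the early Tomiren changes, so it was borrowed from Rikaian.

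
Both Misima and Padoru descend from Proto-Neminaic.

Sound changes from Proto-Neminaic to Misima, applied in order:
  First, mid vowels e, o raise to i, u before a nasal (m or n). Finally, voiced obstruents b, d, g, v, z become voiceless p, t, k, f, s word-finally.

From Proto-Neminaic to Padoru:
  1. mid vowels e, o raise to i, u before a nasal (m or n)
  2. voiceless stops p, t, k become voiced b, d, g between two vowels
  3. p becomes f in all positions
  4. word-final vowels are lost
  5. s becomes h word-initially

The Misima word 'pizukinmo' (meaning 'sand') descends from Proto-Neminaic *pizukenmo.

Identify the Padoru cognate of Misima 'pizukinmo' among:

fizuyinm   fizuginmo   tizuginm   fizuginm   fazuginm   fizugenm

Padoru: *pizukenmo
  pizukenmo → pizukinmo   [pre-nasal raising]
  pizukinmo → pizuginmo   [intervocalic voicing]
  pizuginmo → fizuginmo   [unconditioned shift]
  fizuginmo → fizuginm   [apocope]
  fizuginm (rule 5 does not apply)
  giving Padoru fizuginm.
The other candidates each miss or misapply at least one Padoru change.

fizuginm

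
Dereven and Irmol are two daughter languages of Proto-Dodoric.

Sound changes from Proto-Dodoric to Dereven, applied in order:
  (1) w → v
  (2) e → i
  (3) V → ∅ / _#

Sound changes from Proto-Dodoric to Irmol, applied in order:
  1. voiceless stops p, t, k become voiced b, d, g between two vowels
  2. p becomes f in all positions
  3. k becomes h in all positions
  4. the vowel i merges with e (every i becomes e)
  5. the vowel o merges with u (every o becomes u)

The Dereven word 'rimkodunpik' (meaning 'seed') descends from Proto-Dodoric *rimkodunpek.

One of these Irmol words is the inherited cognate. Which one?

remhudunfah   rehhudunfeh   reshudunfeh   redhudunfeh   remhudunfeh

Irmol: *rimkodunpek > rimkodunfek > rimhodunfeh > remhodunfeh > remhudunfeh  (by unconditioned shift, unconditioned shift, vowel merger, vowel merger)
Among the options, 'remhudunfeh' alone shows every Irmol change applied in order.

remhudunfeh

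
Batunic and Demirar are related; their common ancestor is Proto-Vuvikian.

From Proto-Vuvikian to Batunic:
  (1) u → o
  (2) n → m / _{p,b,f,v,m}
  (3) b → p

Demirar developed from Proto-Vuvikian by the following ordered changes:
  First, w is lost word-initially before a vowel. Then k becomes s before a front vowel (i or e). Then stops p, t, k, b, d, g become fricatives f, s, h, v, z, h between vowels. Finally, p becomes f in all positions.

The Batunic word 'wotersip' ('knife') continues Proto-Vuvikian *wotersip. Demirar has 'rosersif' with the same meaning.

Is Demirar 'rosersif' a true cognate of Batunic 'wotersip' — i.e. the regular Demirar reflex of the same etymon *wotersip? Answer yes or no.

Derive the expected Demirar reflex of *wotersip:
Demirar: *wotersip > otersip > osersip > osersif  (by glide loss, intervocalic lenition, unconditioned shift)
The regular Demirar reflex would be 'osersif', but the attested form is 'rosersif'. The correspondence is irregular, so they are not cognates (the Demirar form has a different source).

no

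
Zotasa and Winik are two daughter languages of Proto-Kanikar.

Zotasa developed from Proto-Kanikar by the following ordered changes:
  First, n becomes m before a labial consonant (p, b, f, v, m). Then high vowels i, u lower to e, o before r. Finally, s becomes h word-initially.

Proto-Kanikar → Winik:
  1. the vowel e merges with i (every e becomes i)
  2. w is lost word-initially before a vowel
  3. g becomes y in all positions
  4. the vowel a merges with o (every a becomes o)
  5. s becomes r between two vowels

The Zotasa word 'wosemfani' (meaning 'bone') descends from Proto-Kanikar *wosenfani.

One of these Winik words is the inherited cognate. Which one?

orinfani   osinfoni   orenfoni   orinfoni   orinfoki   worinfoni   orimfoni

Winik: *wosenfani > wosinfani > osinfani > osinfoni > orinfoni  (by vowel merger, glide loss, vowel merger, rhotacism)
Among the options, 'orinfoni' alone shows every Winik change applied in order.

orinfoni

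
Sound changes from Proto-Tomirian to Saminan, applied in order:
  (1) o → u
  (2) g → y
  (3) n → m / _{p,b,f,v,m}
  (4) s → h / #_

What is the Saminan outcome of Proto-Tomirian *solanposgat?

Saminan: *solanposgat
  solanposgat → sulanpusgat   [vowel merger]
  sulanpusgat → sulanpusyat   [unconditioned shift]
  sulanpusyat → sulampusyat   [nasal place assimilation]
  sulampusyat → hulampusyat   [debuccalisation]
  giving Saminan hulampusyat.

hulampusyat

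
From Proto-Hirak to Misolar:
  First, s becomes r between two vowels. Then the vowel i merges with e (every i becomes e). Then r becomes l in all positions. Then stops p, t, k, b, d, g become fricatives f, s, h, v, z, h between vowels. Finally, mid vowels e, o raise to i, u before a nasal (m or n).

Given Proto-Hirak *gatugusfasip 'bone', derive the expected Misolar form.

Misolar: *gatugusfasip > gatugusfarip > gatugusfarep > gatugusfalep > gasuhusfalep  (by rhotacism, vowel merger, unconditioned shift, intervocalic lenition)

gasuhusfalep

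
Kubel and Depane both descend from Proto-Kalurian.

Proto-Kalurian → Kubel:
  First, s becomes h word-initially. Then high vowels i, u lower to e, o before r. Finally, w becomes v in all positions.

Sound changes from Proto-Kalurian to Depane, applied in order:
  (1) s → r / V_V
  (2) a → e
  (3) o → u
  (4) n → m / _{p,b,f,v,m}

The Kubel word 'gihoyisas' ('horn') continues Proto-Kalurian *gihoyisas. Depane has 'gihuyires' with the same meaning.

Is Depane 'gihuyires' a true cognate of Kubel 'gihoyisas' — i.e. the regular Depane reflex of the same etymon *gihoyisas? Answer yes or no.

yes

Derive the expected Depane reflex of *gihoyisas:
Depane: *gihoyisas
  gihoyisas → gihoyiras   [rhotacism]
  gihoyiras → gihoyires   [vowel merger]
  gihoyires → gihuyires   [vowel merger]
  gihuyires (rule 4 does not apply)
  giving Depane gihuyires.
Depane 'gihuyires' matches the regular reflex exactly, so the pair is cognate.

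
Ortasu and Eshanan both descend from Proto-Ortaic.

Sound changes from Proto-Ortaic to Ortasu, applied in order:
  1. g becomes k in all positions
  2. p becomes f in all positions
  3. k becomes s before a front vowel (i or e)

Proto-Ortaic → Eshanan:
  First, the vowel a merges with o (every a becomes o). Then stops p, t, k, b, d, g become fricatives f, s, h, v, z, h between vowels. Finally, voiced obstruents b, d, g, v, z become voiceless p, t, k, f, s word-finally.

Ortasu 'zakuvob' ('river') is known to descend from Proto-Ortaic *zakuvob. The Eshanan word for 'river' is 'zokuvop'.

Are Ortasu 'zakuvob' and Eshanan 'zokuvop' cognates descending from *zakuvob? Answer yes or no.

no

Derive the expected Eshanan reflex of *zakuvob:
Eshanan: *zakuvob
  zakuvob → zokuvob   [vowel merger]
  zokuvob → zohuvob   [intervocalic lenition]
  zohuvob → zohuvop   [final devoicing]
  giving Eshanan zohuvop.
The regular Eshanan reflex would be 'zohuvop', but the attested form is 'zokuvop'. The correspondence is irregular, so they are not cognates (the Eshanan form has a different source).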